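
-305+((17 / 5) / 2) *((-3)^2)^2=-1673 / 10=-167.30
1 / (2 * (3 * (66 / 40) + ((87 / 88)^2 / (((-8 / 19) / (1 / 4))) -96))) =-619520 / 113533647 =-0.01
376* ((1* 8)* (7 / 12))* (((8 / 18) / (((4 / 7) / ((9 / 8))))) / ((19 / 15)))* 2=46060 / 19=2424.21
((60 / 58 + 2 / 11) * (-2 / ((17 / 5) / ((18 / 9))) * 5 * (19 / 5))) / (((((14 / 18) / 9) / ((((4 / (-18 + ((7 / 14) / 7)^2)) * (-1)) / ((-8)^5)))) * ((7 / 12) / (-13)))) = -29110185 / 612061472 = -0.05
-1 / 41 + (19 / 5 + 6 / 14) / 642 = -8201 / 460635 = -0.02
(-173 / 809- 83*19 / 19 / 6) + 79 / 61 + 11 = -518785 / 296094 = -1.75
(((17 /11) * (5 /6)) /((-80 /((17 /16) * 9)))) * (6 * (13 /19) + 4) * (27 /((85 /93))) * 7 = -6274989 /24320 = -258.02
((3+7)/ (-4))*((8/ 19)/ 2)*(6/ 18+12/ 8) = -55/ 57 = -0.96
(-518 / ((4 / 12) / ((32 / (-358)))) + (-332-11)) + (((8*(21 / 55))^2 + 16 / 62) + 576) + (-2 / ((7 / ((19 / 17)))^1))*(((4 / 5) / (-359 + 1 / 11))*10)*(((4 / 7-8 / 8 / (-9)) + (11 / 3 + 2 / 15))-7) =47381775335735779 / 124206626780775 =381.48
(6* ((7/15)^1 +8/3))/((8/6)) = 141/10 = 14.10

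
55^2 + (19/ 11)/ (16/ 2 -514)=16837131/ 5566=3025.00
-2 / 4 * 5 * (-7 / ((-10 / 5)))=-35 / 4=-8.75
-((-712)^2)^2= -256992219136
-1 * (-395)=395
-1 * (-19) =19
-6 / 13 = -0.46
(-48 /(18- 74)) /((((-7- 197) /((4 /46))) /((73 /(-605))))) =73 /1655885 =0.00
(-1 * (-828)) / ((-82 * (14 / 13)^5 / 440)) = -3067.23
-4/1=-4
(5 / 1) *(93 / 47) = 465 / 47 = 9.89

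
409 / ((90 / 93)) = 12679 / 30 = 422.63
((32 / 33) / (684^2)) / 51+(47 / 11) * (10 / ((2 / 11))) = 11564961707 / 49212603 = 235.00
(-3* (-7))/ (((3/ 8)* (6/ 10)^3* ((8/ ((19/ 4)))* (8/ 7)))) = 116375/ 864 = 134.69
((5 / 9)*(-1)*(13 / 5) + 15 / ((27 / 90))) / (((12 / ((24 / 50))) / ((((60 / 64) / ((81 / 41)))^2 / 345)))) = 31939 / 25194240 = 0.00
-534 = -534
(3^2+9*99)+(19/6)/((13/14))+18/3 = 35467/39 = 909.41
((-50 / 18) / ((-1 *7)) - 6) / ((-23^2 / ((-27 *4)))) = -4236 / 3703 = -1.14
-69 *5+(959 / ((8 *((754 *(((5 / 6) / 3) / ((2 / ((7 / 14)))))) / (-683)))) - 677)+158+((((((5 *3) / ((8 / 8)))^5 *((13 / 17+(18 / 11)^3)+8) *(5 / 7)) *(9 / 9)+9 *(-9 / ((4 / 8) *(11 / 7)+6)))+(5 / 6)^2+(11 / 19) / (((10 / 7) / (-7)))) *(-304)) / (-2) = 1164970334187425567 / 1074827754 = 1083867000.88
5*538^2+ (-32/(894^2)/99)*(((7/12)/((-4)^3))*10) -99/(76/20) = 26107892552800745/18040354992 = 1447193.95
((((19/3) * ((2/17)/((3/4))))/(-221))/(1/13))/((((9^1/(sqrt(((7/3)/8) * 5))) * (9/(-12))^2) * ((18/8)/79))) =-192128 * sqrt(210)/5688387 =-0.49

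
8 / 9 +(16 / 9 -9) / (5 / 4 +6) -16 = -4204 / 261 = -16.11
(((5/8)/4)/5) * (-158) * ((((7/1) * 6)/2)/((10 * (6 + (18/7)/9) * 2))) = -11613/14080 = -0.82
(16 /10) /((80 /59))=59 /50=1.18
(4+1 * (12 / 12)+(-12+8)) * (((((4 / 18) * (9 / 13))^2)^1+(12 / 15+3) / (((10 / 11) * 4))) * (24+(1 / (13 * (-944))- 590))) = -250894768313 / 414793600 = -604.87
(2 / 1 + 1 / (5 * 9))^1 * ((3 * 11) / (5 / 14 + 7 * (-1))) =-10.05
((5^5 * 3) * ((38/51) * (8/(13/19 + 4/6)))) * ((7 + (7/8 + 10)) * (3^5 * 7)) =21382481250/17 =1257793014.71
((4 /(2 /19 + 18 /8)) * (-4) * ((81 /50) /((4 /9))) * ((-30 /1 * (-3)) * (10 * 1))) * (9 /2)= -100284.34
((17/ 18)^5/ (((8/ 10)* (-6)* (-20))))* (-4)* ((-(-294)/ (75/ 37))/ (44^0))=-4.54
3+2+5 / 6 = 35 / 6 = 5.83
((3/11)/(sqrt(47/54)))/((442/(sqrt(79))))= 9* sqrt(22278)/228514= 0.01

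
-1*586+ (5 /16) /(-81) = -759461 /1296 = -586.00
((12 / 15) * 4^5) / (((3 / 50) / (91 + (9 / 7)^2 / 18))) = 182824960 / 147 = 1243707.21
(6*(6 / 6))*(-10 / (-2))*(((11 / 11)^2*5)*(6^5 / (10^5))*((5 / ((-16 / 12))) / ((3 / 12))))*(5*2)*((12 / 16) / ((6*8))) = -2187 / 80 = -27.34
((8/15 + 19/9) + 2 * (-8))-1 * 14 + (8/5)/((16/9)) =-2381/90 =-26.46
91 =91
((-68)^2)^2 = 21381376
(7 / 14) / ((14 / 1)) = 0.04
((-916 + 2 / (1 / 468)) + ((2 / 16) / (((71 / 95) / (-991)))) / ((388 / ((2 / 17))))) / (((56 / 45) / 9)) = 15135309675 / 104902784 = 144.28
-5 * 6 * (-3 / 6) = 15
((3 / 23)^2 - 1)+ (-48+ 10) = -20622 / 529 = -38.98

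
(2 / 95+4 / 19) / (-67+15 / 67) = -737 / 212515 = -0.00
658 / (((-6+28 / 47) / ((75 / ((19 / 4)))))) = -1922.46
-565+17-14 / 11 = -6042 / 11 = -549.27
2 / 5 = 0.40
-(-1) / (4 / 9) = 9 / 4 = 2.25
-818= -818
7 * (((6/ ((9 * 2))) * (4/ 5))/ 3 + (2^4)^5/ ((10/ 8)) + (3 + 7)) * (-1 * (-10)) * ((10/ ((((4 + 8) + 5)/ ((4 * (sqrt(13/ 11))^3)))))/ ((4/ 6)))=137407051600 * sqrt(143)/ 6171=266269543.18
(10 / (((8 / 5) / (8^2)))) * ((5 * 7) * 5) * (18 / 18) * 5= 350000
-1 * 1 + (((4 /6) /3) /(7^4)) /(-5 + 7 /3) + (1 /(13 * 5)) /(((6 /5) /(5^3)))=75227 /124852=0.60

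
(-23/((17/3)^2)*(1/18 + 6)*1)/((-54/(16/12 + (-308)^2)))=7619.74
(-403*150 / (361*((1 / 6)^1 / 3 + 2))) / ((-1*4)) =272025 / 13357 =20.37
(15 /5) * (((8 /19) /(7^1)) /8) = 3 /133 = 0.02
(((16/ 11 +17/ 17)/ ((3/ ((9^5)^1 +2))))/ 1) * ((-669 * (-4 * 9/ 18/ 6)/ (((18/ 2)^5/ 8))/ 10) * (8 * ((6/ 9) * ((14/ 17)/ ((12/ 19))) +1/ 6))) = 1209.73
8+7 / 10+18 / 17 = 1659 / 170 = 9.76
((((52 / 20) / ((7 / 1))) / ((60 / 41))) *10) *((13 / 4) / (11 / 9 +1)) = 20787 / 5600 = 3.71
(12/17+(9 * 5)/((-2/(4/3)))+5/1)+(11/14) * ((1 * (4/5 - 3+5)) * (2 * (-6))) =-4309/85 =-50.69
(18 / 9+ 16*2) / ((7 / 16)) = 544 / 7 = 77.71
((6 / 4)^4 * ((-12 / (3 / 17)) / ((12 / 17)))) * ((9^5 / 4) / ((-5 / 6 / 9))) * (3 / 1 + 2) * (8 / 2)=12440502369 / 8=1555062796.12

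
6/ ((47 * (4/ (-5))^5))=-9375/ 24064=-0.39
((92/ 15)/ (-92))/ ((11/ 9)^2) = -27/ 605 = -0.04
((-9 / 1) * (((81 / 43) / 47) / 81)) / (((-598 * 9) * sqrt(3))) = sqrt(3) / 3625674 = 0.00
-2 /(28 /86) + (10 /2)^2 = 132 /7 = 18.86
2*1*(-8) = -16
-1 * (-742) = 742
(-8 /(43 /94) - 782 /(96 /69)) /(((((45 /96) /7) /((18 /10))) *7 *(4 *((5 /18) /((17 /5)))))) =-6809.95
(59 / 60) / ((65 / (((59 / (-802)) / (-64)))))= 3481 / 200179200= 0.00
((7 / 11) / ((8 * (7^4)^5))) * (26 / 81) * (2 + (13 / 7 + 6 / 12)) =0.00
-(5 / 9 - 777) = 6988 / 9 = 776.44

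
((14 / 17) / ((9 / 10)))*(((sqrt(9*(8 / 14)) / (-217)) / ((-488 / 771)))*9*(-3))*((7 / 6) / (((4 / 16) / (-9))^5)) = 349645662720*sqrt(7) / 32147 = 28776416.79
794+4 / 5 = 3974 / 5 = 794.80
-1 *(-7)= 7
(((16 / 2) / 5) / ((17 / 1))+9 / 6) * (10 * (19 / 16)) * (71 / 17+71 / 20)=13526423 / 92480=146.26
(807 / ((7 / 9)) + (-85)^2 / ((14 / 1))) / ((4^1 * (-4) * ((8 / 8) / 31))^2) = 20902711 / 3584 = 5832.23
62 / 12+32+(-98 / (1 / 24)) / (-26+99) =2167 / 438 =4.95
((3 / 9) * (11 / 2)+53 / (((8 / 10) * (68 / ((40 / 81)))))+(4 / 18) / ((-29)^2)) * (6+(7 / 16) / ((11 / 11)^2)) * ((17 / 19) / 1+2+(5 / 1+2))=12976653893 / 88012332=147.44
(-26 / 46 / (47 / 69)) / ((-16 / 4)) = 39 / 188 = 0.21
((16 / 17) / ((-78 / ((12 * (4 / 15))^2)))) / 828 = -512 / 3431025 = -0.00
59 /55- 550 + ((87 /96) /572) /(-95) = -190903737 /347776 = -548.93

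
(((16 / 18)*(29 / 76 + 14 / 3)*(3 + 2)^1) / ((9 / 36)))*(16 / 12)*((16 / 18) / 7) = 1473280 / 96957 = 15.20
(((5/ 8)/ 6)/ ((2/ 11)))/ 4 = 55/ 384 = 0.14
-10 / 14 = -5 / 7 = -0.71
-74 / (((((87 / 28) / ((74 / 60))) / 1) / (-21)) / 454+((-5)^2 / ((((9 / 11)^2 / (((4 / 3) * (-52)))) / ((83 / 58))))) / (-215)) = -4.29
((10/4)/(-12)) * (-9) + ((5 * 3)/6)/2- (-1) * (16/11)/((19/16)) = 7273/1672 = 4.35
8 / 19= 0.42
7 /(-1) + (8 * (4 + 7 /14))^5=60466169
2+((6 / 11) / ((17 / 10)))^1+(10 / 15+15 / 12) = 9509 / 2244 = 4.24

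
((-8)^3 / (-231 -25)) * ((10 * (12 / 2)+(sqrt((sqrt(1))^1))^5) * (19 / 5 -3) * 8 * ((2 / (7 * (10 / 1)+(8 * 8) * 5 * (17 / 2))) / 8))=488 / 6975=0.07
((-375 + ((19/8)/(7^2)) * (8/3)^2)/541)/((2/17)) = -2808791/477162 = -5.89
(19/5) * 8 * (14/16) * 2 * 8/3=2128/15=141.87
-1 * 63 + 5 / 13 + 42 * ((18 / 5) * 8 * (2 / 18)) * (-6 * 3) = -161318 / 65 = -2481.82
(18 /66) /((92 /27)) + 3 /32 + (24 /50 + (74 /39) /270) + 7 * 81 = 120983960491 /213127200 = 567.66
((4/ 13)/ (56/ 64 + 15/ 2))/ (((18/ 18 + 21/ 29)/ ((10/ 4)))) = 232/ 4355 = 0.05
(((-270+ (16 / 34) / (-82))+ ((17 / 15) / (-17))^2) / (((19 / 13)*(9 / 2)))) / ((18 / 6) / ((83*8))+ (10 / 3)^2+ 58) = -731008740592 / 1230710063625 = -0.59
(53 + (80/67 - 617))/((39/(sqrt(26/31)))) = -13.22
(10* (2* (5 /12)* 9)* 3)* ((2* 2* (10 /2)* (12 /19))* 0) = 0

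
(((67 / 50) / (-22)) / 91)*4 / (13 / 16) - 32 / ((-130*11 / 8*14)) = 3088 / 325325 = 0.01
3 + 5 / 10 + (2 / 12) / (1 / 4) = 25 / 6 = 4.17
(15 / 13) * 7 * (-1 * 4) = -420 / 13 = -32.31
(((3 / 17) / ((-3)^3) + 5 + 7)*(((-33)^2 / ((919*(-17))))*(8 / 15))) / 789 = -355256 / 628653897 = -0.00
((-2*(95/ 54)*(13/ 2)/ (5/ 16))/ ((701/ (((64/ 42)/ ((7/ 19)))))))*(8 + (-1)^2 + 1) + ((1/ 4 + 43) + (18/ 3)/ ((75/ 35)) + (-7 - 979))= -52544156531/ 55645380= -944.27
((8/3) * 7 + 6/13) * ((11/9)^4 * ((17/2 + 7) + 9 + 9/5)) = 1436267459/1279395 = 1122.61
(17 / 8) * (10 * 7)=595 / 4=148.75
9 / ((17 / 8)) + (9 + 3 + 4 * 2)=24.24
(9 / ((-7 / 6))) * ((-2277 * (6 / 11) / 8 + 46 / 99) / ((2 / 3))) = 551655 / 308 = 1791.09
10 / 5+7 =9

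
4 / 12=1 / 3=0.33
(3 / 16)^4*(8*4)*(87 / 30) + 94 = 1927469 / 20480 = 94.11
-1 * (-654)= 654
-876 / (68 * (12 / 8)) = -146 / 17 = -8.59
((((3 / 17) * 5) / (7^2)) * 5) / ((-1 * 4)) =-75 / 3332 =-0.02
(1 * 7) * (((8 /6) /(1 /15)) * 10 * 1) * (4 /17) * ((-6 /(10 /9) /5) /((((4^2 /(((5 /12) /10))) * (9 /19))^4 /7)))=-6385729 /2806920511488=-0.00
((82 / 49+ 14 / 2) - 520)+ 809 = 14586 / 49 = 297.67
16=16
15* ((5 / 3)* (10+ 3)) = 325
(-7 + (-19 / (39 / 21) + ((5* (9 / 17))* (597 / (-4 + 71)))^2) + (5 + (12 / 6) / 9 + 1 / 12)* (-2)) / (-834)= -160432358335 / 253179977076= -0.63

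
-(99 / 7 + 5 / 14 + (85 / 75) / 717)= -311929 / 21510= -14.50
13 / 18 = 0.72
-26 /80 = -13 /40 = -0.32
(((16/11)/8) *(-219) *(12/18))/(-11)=292/121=2.41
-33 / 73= -0.45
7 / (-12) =-7 / 12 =-0.58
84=84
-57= -57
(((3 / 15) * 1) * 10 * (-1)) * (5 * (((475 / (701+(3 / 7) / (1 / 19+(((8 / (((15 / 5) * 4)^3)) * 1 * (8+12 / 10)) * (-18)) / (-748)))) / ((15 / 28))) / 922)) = -2129848700 / 157021005777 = -0.01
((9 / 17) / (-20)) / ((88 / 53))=-477 / 29920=-0.02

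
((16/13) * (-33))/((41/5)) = -2640/533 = -4.95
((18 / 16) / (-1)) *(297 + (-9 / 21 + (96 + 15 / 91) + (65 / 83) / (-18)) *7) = -18778147 / 17264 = -1087.71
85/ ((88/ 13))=1105/ 88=12.56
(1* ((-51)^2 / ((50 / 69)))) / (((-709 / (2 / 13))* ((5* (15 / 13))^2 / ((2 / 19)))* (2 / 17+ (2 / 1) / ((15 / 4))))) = -13220883 / 3494040625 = -0.00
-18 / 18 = -1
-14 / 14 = -1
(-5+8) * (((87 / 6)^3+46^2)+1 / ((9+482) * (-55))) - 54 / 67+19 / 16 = 448548806999 / 28949360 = 15494.26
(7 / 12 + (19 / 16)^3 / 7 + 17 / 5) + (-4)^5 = -438585883 / 430080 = -1019.78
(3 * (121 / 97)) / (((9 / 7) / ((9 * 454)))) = 1153614 / 97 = 11892.93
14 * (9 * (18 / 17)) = 2268 / 17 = 133.41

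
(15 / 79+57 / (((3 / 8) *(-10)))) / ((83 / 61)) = -361669 / 32785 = -11.03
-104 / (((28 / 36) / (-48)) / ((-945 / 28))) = -1516320 / 7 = -216617.14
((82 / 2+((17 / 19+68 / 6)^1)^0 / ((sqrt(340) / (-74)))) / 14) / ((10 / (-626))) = -12833 / 70+11581 * sqrt(85) / 5950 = -165.38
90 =90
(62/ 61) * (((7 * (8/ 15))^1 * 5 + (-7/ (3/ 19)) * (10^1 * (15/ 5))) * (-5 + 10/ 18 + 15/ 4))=1524425/ 1647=925.58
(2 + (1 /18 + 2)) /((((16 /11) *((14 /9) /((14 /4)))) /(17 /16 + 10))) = 142131 /2048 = 69.40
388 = 388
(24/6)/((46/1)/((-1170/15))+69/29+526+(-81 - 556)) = -4524/123517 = -0.04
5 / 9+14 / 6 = 2.89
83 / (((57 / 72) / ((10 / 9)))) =6640 / 57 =116.49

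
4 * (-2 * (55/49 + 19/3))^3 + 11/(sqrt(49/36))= -42099097478/3176523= -13253.20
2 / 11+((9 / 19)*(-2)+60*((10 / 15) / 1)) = 8200 / 209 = 39.23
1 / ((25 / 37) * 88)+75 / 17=165629 / 37400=4.43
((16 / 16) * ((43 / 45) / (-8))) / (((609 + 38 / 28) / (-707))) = 212807 / 1538100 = 0.14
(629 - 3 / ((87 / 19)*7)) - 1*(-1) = 127871 / 203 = 629.91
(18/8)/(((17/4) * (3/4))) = 12/17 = 0.71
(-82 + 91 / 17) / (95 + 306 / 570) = -123785 / 154292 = -0.80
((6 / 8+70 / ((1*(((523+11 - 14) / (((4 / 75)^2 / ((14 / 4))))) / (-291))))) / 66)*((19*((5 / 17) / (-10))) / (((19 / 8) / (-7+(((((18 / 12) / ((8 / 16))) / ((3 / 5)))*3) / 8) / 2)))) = 6792037 / 437580000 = 0.02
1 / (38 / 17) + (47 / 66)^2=78997 / 82764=0.95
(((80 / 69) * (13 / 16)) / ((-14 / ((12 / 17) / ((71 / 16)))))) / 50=-208 / 971635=-0.00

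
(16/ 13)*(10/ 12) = 40/ 39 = 1.03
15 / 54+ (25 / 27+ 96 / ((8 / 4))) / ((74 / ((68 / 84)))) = 17056 / 20979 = 0.81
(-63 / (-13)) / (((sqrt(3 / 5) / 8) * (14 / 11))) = 132 * sqrt(15) / 13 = 39.33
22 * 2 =44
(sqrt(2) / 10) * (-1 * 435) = -87 * sqrt(2) / 2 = -61.52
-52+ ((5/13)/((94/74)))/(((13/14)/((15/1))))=-374186/7943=-47.11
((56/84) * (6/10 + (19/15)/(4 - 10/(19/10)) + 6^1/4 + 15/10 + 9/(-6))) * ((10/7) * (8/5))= 316/189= 1.67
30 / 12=5 / 2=2.50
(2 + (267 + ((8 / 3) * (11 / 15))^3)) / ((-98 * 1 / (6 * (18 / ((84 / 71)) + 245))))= -91782095371 / 20837250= -4404.71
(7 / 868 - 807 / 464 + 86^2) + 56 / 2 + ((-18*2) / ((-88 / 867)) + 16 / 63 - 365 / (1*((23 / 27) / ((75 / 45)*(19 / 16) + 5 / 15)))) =388970729549 / 57316644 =6786.35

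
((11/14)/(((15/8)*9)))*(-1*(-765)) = 748/21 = 35.62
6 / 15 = 2 / 5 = 0.40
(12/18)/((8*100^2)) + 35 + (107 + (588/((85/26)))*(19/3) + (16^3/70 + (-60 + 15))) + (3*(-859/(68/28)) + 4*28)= 4933776119/14280000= 345.50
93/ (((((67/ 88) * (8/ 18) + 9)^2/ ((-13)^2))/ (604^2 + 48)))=224817983799552/ 3418801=65759306.79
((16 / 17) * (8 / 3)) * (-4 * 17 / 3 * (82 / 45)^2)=-3442688 / 18225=-188.90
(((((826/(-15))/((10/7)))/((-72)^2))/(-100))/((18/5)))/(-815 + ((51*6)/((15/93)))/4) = -2891/47687097600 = -0.00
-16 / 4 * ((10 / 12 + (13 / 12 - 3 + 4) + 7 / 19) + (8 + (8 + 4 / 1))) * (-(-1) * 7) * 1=-37163 / 57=-651.98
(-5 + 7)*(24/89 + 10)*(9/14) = 8226/623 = 13.20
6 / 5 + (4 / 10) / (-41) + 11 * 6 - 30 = 7624 / 205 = 37.19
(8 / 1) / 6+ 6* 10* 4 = 241.33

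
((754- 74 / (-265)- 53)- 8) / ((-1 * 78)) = -183719 / 20670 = -8.89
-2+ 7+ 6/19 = 101/19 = 5.32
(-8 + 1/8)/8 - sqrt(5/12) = -63/64 - sqrt(15)/6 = -1.63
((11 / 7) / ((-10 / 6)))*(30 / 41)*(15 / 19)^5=-150356250 / 710640413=-0.21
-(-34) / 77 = 34 / 77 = 0.44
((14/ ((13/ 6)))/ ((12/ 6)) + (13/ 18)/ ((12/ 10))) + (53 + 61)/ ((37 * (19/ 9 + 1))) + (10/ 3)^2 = 5794205/ 363636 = 15.93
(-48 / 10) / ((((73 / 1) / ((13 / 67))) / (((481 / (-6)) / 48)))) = 6253 / 293460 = 0.02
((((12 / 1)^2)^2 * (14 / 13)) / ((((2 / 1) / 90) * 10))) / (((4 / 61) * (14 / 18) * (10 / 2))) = 25614144 / 65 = 394063.75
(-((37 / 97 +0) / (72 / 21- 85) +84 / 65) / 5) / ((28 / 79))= -52316881 / 72003100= -0.73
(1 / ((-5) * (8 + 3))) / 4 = -1 / 220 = -0.00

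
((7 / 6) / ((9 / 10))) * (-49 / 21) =-245 / 81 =-3.02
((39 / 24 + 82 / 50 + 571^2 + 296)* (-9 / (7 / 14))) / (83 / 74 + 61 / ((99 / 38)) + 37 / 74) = -2151691903251 / 9170600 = -234629.35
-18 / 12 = -3 / 2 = -1.50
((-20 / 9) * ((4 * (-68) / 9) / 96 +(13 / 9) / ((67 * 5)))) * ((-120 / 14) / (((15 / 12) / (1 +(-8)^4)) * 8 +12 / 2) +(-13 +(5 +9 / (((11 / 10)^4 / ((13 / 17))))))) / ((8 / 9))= -3.67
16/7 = 2.29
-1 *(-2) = 2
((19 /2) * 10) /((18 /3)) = 95 /6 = 15.83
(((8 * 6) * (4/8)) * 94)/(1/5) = 11280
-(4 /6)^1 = -2 /3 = -0.67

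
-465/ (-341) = 1.36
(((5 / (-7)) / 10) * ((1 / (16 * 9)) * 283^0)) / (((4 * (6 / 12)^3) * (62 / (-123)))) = 41 / 20832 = 0.00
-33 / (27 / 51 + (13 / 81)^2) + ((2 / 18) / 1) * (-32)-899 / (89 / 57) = -31682232791 / 49599522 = -638.76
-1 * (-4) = 4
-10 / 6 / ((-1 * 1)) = 5 / 3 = 1.67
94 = 94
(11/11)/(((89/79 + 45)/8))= 158/911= 0.17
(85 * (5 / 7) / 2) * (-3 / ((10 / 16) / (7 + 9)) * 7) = -16320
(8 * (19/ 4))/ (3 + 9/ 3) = 19/ 3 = 6.33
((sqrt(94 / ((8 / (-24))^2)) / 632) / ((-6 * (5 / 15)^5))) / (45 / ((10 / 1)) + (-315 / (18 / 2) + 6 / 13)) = 3159 * sqrt(94) / 493592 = 0.06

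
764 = 764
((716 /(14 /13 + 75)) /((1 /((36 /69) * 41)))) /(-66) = -3.05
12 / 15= 4 / 5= 0.80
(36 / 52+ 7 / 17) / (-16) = -61 / 884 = -0.07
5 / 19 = 0.26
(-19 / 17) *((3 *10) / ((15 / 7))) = -266 / 17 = -15.65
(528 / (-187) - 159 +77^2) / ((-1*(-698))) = 49021 / 5933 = 8.26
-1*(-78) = 78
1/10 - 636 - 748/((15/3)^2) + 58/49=-1628359/2450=-664.64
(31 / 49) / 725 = 0.00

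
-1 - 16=-17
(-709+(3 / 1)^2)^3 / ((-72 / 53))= 252486111.11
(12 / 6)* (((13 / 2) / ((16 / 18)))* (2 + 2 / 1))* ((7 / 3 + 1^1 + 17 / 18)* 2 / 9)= 1001 / 18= 55.61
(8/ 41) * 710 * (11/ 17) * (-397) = -24804560/ 697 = -35587.60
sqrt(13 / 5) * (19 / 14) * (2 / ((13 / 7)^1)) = 19 * sqrt(65) / 65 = 2.36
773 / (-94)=-773 / 94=-8.22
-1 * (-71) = 71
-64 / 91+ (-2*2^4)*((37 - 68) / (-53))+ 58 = 186070 / 4823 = 38.58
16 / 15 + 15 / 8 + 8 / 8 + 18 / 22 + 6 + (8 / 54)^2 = 3458369 / 320760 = 10.78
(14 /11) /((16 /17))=119 /88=1.35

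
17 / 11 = 1.55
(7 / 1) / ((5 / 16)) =112 / 5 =22.40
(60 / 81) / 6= 0.12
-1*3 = -3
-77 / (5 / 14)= -215.60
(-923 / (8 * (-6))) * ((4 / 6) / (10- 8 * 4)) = -923 / 1584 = -0.58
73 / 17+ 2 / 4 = 163 / 34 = 4.79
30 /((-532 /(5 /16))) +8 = 33973 /4256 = 7.98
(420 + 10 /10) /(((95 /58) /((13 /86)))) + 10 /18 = 1448878 /36765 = 39.41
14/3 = 4.67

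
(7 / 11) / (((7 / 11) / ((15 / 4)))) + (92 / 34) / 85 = 21859 / 5780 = 3.78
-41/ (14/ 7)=-41/ 2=-20.50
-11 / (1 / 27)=-297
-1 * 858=-858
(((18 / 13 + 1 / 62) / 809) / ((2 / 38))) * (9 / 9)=21451 / 652054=0.03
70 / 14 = 5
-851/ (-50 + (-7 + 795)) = -851/ 738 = -1.15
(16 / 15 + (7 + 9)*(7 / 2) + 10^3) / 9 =15856 / 135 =117.45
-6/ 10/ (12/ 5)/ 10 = -1/ 40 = -0.02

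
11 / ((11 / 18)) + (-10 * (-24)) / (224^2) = 18.00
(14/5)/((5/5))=14/5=2.80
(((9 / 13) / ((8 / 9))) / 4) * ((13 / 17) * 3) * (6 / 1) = 729 / 272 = 2.68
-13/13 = -1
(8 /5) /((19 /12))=96 /95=1.01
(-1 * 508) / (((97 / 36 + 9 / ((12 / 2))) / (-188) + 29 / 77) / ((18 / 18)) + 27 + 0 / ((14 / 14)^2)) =-264737088 / 14255317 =-18.57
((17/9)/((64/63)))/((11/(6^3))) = 3213/88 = 36.51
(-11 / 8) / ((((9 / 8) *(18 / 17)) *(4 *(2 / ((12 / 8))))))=-187 / 864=-0.22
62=62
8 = 8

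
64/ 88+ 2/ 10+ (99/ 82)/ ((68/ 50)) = 278313/ 153340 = 1.82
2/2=1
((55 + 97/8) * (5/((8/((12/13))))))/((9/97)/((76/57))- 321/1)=-260445/2158364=-0.12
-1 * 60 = -60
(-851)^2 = 724201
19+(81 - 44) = 56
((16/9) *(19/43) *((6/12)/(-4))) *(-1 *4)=152/387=0.39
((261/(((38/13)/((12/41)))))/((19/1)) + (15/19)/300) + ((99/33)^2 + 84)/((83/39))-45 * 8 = -7737554123/24569660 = -314.92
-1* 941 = -941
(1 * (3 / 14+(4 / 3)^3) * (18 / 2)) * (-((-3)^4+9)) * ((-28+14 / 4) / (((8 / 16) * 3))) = 34195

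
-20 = -20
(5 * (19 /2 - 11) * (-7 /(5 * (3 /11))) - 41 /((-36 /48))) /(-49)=-559 /294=-1.90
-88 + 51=-37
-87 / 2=-43.50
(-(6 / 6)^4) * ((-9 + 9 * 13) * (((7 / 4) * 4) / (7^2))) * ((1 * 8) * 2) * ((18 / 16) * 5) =-9720 / 7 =-1388.57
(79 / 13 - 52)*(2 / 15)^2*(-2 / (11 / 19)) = 30248 / 10725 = 2.82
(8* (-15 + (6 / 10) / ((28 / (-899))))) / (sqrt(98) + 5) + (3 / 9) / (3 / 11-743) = 235143319 / 12524610-9594* sqrt(2) / 365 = -18.40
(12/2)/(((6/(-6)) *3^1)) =-2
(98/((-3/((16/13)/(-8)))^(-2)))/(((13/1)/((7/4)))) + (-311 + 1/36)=338789/72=4705.40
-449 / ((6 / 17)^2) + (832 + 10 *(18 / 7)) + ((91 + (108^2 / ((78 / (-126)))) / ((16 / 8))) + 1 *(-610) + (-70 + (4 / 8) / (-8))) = -167164367 / 13104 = -12756.74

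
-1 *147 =-147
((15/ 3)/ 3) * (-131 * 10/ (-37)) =6550/ 111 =59.01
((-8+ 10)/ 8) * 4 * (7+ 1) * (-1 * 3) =-24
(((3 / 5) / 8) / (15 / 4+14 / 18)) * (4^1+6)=27 / 163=0.17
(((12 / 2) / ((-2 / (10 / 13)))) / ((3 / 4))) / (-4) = 10 / 13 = 0.77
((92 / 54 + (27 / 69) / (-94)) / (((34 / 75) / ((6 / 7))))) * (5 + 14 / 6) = 27282475 / 1157751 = 23.57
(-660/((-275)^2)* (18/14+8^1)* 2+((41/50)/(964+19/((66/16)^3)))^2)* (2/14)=-5352247563953170821/231159800366883080000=-0.02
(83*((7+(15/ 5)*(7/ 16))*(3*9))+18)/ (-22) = -847.56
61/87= 0.70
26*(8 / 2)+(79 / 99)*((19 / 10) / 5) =516301 / 4950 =104.30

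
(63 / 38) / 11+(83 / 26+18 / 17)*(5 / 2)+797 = 149241933 / 184756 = 807.78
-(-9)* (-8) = -72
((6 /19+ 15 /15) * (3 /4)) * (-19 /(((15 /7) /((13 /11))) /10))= -2275 /22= -103.41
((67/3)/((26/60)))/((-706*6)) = -335/27534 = -0.01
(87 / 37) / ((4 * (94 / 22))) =957 / 6956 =0.14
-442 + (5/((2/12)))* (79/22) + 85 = -2742/11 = -249.27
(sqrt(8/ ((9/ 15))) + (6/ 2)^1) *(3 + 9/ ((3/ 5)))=54 + 12 *sqrt(30)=119.73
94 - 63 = 31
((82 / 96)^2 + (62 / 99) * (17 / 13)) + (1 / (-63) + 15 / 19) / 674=22884937451 / 14767264512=1.55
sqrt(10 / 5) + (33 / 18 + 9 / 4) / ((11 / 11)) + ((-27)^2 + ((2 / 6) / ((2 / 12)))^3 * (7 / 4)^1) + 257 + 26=sqrt(2) + 12361 / 12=1031.50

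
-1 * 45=-45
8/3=2.67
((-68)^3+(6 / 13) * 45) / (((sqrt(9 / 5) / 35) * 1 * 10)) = -14305711 * sqrt(5) / 39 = -820219.03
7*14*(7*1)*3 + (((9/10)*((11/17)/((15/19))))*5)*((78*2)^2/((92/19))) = 40262736/1955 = 20594.75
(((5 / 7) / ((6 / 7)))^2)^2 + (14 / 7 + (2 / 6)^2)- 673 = -868847 / 1296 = -670.41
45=45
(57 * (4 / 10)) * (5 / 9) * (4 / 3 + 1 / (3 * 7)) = 17.49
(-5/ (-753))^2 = 25/ 567009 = 0.00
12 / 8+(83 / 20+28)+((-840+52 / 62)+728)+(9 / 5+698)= 385819 / 620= 622.29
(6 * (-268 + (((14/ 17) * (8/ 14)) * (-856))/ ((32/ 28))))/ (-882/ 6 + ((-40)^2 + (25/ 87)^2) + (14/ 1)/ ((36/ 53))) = -958053744/ 379249175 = -2.53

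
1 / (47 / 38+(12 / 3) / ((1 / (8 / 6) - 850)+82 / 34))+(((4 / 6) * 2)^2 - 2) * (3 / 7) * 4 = 24383558 / 56619339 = 0.43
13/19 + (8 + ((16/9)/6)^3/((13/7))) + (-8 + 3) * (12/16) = 96227009/19446804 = 4.95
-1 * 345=-345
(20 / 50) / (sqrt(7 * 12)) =sqrt(21) / 105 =0.04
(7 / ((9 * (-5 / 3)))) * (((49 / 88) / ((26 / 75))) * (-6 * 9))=46305 / 1144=40.48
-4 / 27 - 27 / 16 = -793 / 432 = -1.84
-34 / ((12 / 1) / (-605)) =1714.17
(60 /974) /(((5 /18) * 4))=27 /487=0.06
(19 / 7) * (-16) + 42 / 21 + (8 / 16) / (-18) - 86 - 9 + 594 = 115301 / 252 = 457.54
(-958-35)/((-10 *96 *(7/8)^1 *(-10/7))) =-331/400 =-0.83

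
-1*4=-4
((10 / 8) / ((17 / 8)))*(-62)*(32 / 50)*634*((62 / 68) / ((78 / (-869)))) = 8471345696 / 56355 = 150321.10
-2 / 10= -1 / 5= -0.20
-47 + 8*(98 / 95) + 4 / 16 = -14629 / 380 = -38.50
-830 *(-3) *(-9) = -22410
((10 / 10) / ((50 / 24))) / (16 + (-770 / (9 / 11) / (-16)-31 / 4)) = 864 / 120725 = 0.01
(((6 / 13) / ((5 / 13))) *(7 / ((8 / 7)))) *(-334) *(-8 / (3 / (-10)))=-65464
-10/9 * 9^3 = -810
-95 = -95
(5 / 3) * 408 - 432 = 248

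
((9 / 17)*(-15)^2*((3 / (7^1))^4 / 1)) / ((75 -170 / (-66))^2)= 7144929 / 10699931648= 0.00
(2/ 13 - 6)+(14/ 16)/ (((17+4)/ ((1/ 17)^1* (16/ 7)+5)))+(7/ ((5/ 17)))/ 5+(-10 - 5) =-14732593/ 928200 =-15.87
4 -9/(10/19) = -131/10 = -13.10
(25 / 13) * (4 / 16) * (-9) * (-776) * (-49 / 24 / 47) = -356475 / 2444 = -145.86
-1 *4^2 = -16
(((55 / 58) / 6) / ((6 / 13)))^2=511225 / 4359744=0.12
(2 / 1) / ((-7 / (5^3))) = -250 / 7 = -35.71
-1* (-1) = 1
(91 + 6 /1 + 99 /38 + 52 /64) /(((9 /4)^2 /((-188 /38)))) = -2869538 /29241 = -98.13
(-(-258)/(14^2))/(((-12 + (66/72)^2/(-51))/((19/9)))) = -1000008/4324201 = -0.23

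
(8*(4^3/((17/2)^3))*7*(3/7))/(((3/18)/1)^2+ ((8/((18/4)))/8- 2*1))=-49152/34391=-1.43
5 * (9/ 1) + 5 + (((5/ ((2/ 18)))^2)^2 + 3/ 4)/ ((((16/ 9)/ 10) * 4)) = 738119035/ 128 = 5766554.96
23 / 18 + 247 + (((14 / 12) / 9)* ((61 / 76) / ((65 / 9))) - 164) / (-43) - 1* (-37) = 1105358299 / 3823560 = 289.09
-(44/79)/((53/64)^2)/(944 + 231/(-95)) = -17121280/19849717039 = -0.00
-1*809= -809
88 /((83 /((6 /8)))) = 66 /83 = 0.80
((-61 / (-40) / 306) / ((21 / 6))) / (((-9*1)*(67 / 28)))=-61 / 922590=-0.00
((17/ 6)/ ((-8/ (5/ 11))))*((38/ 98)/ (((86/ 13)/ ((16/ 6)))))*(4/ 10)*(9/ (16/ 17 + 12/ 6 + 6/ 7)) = -0.02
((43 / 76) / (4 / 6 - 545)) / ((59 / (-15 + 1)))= 903 / 3661186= 0.00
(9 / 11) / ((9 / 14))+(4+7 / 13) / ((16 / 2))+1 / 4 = 2391 / 1144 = 2.09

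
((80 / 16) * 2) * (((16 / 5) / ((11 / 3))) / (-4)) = -24 / 11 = -2.18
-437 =-437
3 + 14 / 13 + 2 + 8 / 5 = 499 / 65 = 7.68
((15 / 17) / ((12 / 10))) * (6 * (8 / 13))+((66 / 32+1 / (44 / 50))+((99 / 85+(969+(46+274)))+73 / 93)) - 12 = 23238862631 / 18086640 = 1284.86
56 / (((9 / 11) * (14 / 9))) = 44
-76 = -76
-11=-11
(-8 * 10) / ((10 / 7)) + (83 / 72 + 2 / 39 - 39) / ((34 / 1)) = -106913 / 1872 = -57.11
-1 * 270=-270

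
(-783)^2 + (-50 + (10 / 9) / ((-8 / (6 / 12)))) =44138803 / 72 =613038.93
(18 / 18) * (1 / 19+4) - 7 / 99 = 3.98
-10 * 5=-50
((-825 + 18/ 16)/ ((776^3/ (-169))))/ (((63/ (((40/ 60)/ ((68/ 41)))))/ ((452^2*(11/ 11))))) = 0.39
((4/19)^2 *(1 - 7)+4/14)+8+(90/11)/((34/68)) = 677786/27797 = 24.38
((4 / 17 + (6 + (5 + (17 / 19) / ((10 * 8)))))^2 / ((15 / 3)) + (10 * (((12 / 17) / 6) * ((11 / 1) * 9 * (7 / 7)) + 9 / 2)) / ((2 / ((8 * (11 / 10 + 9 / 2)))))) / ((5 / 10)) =12159712982881 / 1669264000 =7284.48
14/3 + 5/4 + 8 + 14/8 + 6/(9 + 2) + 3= 634/33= 19.21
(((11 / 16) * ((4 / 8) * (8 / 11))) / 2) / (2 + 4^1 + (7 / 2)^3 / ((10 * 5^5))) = 31250 / 1500343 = 0.02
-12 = -12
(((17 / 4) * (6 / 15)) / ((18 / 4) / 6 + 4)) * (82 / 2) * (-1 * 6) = -8364 / 95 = -88.04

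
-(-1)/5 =1/5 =0.20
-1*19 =-19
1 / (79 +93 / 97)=97 / 7756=0.01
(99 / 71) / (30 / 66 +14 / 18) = 9801 / 8662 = 1.13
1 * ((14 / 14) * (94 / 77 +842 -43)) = 61617 / 77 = 800.22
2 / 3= 0.67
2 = 2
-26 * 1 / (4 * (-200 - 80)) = 13 / 560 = 0.02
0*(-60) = 0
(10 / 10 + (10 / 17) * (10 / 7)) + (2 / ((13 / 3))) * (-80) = -54273 / 1547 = -35.08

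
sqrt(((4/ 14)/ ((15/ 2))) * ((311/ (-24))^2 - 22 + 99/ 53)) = sqrt(25107170865)/ 66780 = 2.37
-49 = -49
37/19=1.95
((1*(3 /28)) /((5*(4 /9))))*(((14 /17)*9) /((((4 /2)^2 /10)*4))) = 243 /1088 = 0.22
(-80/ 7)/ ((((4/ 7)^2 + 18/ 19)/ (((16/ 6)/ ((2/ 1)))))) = -21280/ 1779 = -11.96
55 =55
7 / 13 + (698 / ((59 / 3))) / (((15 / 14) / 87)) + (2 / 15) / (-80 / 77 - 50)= 65164432256 / 22607325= 2882.45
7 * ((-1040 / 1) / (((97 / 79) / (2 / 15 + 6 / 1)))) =-10582208 / 291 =-36364.98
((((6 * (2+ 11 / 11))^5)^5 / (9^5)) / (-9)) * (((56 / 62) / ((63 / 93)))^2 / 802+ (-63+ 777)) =-12977812749606230797648656334848 / 401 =-32363622816973144133787170000.00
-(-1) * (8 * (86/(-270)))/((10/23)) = -3956/675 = -5.86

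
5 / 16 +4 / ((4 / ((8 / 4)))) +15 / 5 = 85 / 16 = 5.31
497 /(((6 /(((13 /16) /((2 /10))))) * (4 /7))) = 226135 /384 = 588.89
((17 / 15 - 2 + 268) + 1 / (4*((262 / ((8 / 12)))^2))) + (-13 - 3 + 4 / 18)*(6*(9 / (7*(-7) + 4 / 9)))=384285382813 / 1349884260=284.68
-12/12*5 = -5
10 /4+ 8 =21 /2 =10.50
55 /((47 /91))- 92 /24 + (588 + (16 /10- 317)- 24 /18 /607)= 321168497 /855870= 375.25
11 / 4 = 2.75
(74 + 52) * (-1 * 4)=-504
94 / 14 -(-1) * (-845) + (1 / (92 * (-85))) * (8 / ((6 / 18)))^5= -1856.52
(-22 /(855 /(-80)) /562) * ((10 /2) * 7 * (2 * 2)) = 24640 /48051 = 0.51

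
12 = 12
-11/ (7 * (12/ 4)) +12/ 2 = 115/ 21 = 5.48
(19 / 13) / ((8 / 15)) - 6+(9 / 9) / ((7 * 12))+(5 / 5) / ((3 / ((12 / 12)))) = -2.91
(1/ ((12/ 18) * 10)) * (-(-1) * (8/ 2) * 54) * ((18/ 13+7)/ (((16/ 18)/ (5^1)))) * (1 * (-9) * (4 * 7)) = -5006043/ 13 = -385080.23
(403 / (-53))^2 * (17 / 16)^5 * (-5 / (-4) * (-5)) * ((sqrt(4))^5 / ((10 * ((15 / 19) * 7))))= -4381353554747 / 15463612416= -283.33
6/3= 2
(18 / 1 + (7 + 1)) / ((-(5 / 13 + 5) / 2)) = -9.66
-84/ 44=-21/ 11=-1.91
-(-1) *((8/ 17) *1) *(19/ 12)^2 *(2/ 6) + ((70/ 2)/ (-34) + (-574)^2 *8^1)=1209835580/ 459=2635807.36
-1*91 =-91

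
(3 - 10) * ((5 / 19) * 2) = -70 / 19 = -3.68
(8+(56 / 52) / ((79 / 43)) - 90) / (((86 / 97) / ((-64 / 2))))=129765824 / 44161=2938.47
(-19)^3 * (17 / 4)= -116603 / 4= -29150.75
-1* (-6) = 6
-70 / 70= -1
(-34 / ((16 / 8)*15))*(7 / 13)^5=-285719 / 5569395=-0.05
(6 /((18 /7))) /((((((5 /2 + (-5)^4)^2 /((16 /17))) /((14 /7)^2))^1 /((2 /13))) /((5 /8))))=448 /208848315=0.00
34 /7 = 4.86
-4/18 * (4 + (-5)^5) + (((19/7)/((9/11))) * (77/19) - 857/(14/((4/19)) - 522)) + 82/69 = 44634281/62859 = 710.07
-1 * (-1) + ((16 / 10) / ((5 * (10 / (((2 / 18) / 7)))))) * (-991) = 0.50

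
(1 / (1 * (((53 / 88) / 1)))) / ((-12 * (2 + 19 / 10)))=-220 / 6201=-0.04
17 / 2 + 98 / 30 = 11.77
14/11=1.27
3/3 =1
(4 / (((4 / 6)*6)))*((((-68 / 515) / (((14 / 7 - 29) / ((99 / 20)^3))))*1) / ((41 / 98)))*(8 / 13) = 29935521 / 34311875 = 0.87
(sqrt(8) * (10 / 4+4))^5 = 1485172 * sqrt(2) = 2100350.38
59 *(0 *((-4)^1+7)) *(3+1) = 0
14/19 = 0.74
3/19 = 0.16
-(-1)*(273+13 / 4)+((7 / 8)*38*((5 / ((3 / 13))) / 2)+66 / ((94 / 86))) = 696.84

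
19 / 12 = 1.58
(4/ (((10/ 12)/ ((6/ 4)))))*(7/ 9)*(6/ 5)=168/ 25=6.72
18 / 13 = 1.38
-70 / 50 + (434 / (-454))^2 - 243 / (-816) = -13200931 / 70079440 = -0.19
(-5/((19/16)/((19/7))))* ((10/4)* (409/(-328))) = 10225/287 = 35.63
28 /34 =14 /17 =0.82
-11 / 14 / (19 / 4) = -22 / 133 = -0.17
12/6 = 2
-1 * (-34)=34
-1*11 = -11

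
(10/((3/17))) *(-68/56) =-1445/21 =-68.81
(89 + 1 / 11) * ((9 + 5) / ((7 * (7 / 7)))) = 178.18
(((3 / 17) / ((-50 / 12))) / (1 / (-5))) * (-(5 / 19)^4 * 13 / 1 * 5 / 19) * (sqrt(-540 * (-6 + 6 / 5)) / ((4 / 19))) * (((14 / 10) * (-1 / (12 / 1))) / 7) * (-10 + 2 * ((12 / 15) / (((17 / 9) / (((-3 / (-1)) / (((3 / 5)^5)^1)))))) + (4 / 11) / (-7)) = 649783875 * sqrt(2) / 2900033213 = 0.32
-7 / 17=-0.41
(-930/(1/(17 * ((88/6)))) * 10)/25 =-92752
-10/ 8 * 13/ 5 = -13/ 4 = -3.25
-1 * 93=-93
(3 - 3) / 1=0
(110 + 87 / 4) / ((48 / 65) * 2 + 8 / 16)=34255 / 514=66.64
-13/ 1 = -13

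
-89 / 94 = -0.95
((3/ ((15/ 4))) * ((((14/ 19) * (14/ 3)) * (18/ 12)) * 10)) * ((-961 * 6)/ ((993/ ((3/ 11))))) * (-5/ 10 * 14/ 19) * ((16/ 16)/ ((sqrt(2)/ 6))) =94931424 * sqrt(2)/ 1314401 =102.14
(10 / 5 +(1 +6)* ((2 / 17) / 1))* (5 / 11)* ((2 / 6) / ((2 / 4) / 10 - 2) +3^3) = 251120 / 7293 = 34.43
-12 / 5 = -2.40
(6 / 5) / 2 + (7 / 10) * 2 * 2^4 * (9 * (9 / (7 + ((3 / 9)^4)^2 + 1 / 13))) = 775588971 / 3018125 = 256.98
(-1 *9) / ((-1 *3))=3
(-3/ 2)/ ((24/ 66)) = -33/ 8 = -4.12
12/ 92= 3/ 23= 0.13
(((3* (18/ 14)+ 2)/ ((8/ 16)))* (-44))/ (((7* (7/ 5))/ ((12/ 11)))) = -19680/ 343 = -57.38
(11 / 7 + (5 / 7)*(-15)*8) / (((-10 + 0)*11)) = 589 / 770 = 0.76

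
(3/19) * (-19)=-3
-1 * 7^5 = -16807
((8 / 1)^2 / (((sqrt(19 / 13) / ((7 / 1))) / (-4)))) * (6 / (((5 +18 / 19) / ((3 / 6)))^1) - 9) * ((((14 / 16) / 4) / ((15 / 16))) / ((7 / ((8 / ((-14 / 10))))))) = -327680 * sqrt(247) / 2147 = -2398.65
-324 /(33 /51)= -5508 /11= -500.73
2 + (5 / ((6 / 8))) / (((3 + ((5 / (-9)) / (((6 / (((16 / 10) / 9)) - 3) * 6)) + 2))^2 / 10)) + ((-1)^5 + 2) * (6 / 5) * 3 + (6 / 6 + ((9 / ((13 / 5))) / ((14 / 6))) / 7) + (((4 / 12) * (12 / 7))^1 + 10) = 20.05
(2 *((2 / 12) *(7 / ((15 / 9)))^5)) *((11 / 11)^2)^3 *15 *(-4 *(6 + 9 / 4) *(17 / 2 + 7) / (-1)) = 4178035323 / 1250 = 3342428.26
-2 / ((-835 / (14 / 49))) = 4 / 5845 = 0.00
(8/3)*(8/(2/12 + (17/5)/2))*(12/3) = 45.71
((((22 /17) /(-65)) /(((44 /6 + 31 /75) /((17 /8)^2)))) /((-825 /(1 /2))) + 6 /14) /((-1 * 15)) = -1035857 /36254400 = -0.03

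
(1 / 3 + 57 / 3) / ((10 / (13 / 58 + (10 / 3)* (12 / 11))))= 821 / 110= 7.46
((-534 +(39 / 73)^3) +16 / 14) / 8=-1450618177 / 21784952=-66.59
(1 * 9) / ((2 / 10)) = 45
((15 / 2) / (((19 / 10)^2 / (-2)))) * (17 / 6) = -4250 / 361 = -11.77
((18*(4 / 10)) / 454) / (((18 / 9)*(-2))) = -9 / 2270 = -0.00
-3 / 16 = -0.19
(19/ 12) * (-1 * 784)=-3724/ 3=-1241.33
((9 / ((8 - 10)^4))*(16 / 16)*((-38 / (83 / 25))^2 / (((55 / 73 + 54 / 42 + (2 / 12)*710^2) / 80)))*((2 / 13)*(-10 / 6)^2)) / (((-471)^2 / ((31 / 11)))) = 893531406250 / 2345691709036279461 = 0.00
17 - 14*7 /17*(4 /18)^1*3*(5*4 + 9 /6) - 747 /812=-2755861 /41412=-66.55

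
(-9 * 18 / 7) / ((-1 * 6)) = 27 / 7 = 3.86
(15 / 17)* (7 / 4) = 105 / 68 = 1.54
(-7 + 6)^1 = -1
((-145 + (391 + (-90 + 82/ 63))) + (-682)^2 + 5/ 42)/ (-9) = -58625459/ 1134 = -51697.94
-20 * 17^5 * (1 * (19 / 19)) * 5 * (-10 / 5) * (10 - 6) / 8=141985700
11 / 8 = 1.38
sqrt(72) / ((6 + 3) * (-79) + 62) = -6 * sqrt(2) / 649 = -0.01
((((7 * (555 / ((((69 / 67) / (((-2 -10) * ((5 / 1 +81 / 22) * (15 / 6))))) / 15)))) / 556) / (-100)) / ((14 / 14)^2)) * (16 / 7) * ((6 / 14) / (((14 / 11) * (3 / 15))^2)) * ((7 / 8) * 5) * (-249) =-21884957510625 / 5012896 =-4365731.41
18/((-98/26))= -4.78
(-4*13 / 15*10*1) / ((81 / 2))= -208 / 243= -0.86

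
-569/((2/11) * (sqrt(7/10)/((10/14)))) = -31295 * sqrt(70)/98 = -2671.76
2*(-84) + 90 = -78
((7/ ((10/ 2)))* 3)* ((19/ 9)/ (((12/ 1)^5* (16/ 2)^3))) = 133/ 1911029760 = 0.00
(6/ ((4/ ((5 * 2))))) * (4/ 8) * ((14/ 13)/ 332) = 105/ 4316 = 0.02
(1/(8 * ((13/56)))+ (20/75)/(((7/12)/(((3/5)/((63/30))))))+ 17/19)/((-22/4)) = -189268/665665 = -0.28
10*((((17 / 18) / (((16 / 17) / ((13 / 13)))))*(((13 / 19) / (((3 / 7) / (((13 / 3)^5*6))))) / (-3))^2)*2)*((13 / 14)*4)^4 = 7692216002157558961960 / 84605938641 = 90918156877.82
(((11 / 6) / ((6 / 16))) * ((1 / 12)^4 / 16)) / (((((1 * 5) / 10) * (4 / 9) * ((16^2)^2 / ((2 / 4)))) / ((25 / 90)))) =55 / 391378894848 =0.00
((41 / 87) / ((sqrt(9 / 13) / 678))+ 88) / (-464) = -4633 * sqrt(13) / 20184 -11 / 58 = -1.02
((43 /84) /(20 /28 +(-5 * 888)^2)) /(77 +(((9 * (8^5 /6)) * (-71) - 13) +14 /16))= -86 /11557574640202455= -0.00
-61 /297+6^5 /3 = 769763 /297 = 2591.79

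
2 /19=0.11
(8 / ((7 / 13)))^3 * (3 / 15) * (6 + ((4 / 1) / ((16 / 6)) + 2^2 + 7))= 20809984 / 1715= 12134.10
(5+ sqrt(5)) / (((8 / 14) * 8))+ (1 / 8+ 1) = 2.71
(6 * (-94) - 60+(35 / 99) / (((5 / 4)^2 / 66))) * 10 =-18272 / 3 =-6090.67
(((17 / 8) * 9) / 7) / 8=153 / 448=0.34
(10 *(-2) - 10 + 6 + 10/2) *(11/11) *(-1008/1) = 19152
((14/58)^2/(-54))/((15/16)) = -392/340605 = -0.00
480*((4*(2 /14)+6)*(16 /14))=176640 /49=3604.90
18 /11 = 1.64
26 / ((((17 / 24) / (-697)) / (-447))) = 11436048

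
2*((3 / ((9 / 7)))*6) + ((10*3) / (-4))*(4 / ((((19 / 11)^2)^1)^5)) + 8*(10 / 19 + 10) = 687192048926798 / 6131066257801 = 112.08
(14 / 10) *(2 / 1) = 14 / 5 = 2.80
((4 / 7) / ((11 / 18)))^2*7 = 6.12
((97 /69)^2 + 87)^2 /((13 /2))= 358901030912 /294672573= 1217.97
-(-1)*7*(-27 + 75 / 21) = -164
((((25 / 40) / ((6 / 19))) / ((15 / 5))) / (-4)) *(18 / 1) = -2.97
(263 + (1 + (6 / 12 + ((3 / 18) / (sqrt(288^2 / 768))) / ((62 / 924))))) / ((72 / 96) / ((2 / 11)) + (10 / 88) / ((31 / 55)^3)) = 26908 * sqrt(3) / 928107 + 63037756 / 1134353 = 55.62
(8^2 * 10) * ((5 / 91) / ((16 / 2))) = 4.40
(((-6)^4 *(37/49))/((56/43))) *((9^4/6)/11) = 281840877/3773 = 74699.41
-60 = -60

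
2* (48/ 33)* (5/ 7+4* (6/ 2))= 2848/ 77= 36.99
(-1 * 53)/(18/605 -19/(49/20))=1571185/229018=6.86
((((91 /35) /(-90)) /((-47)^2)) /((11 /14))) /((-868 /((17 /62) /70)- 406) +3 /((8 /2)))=6188 /82534185689175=0.00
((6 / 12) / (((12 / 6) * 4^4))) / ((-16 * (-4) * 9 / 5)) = 5 / 589824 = 0.00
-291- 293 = -584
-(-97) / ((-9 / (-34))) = 3298 / 9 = 366.44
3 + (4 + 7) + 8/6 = 46/3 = 15.33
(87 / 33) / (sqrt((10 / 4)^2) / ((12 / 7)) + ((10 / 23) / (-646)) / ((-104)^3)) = 727025475072 / 402162080485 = 1.81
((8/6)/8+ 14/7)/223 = 13/1338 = 0.01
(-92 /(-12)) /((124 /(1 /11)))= 23 /4092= 0.01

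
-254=-254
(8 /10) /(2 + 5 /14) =56 /165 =0.34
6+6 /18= 19 /3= 6.33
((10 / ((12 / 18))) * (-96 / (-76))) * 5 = 1800 / 19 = 94.74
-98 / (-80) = 1.22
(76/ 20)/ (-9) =-19/ 45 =-0.42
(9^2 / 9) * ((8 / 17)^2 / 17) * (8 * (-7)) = -32256 / 4913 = -6.57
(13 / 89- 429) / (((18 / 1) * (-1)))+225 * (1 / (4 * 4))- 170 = -1693151 / 12816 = -132.11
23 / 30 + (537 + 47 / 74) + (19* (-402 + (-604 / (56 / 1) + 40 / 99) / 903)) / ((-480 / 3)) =4342847122591 / 7409223360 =586.14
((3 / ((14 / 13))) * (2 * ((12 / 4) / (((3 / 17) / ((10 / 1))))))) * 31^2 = 6371430 / 7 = 910204.29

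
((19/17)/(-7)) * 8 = -152/119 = -1.28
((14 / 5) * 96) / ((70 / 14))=1344 / 25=53.76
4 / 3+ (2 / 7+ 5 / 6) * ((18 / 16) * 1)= 871 / 336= 2.59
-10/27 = -0.37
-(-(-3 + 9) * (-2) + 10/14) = -89/7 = -12.71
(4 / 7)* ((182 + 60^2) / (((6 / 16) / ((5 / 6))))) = 302560 / 63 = 4802.54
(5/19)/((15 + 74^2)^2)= 5/572870539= 0.00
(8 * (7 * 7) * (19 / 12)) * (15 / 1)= 9310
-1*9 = -9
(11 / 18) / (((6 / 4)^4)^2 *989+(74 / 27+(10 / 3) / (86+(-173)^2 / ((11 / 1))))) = 0.00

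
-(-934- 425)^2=-1846881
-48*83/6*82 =-54448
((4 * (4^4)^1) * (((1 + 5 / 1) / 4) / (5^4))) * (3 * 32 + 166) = 402432 / 625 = 643.89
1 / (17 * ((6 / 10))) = 5 / 51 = 0.10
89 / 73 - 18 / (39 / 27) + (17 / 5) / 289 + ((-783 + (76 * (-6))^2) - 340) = 16681664729 / 80665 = 206801.77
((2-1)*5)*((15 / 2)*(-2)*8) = -600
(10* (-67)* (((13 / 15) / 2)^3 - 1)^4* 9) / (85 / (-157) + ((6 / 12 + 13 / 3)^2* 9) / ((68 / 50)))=-1010102455548579905789 / 36237633187500000000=-27.87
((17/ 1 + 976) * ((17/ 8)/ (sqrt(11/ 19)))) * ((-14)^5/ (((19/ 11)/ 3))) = -3404627604 * sqrt(209)/ 19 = -2590533173.54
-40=-40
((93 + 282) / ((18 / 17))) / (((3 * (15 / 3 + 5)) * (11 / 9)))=425 / 44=9.66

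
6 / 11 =0.55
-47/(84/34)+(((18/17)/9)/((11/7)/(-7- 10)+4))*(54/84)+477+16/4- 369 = 605401/6510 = 93.00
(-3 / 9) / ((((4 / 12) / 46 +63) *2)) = -23 / 8695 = -0.00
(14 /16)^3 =343 /512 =0.67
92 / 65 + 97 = 6397 / 65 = 98.42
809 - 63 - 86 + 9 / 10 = 6609 / 10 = 660.90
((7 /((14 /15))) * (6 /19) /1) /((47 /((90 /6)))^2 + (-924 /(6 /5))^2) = 10125 /2534689471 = 0.00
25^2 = 625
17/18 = 0.94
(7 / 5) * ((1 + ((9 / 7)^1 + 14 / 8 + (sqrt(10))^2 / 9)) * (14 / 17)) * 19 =172501 / 1530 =112.75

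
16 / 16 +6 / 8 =7 / 4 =1.75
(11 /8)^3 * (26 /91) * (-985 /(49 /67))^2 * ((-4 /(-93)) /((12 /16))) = 5796957573275 /75026448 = 77265.52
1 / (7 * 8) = 1 / 56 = 0.02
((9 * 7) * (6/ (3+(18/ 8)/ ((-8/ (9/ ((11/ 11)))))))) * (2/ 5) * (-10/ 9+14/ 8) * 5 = 5152/ 5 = 1030.40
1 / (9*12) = 1 / 108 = 0.01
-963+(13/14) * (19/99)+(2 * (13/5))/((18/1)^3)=-1080920509/1122660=-962.82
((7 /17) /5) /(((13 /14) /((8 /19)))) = 784 /20995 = 0.04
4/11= 0.36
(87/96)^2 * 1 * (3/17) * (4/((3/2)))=0.39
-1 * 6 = -6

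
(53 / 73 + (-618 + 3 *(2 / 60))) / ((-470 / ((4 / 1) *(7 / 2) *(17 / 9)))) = 17871301 / 514650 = 34.73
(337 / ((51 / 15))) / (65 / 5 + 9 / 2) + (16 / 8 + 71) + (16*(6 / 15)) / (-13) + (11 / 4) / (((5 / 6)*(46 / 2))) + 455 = 189758823 / 355810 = 533.32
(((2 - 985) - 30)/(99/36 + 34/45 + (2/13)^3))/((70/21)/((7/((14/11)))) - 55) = 2643966468/498201173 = 5.31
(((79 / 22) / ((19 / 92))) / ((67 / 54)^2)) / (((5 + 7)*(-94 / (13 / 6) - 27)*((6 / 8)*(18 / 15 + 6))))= -141726 / 57230261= -0.00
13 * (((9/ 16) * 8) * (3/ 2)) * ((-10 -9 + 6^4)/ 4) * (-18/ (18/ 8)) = -448227/ 2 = -224113.50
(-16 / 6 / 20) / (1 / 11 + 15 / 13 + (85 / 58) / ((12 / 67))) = -66352 / 4691365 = -0.01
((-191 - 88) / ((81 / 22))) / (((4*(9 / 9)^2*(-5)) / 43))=14663 / 90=162.92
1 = 1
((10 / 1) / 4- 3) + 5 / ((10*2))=-1 / 4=-0.25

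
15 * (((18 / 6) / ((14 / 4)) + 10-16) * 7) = -540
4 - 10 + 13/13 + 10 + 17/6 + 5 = 77/6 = 12.83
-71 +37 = -34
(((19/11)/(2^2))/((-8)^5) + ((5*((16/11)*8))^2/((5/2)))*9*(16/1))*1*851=165930652.55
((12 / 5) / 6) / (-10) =-1 / 25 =-0.04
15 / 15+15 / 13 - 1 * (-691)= 9011 / 13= 693.15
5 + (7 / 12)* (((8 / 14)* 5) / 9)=140 / 27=5.19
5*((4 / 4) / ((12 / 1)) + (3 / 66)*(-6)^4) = 38935 / 132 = 294.96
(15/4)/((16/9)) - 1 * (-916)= 58759/64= 918.11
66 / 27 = 22 / 9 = 2.44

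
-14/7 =-2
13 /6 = 2.17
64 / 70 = 32 / 35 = 0.91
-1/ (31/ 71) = -71/ 31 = -2.29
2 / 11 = 0.18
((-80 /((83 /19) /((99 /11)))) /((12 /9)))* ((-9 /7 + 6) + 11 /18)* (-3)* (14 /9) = 254980 /83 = 3072.05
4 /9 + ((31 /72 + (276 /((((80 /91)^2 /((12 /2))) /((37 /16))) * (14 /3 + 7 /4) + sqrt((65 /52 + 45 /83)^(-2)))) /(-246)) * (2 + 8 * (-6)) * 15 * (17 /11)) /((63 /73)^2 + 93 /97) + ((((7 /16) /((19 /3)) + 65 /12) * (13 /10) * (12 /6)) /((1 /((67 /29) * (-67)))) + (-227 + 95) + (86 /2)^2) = 1277894494088957171 /174220584858047760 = 7.33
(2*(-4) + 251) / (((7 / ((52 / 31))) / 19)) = 240084 / 217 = 1106.38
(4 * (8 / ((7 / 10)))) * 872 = 279040 / 7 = 39862.86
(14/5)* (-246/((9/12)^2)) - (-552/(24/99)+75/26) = 409337/390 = 1049.58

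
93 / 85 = 1.09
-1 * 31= -31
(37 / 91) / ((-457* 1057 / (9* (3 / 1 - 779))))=258408 / 43957459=0.01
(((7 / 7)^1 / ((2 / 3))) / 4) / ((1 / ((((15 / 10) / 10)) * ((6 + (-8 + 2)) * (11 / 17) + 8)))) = 9 / 20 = 0.45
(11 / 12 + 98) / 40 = 1187 / 480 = 2.47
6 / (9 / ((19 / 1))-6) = -38 / 35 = -1.09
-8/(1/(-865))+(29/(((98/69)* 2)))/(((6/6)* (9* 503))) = 2046687547/295764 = 6920.00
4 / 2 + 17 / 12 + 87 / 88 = 4.41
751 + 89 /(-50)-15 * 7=32211 /50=644.22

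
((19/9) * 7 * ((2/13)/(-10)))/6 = -0.04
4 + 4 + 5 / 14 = 117 / 14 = 8.36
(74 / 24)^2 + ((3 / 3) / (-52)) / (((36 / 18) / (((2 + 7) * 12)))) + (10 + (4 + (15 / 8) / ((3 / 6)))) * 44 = 1477885 / 1872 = 789.47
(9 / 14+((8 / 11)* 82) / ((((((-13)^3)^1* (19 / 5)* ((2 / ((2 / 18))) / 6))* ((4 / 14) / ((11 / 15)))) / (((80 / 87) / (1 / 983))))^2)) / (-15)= -17267928108232649 / 224341766162505810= -0.08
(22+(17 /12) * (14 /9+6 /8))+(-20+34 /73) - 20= -449957 /31536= -14.27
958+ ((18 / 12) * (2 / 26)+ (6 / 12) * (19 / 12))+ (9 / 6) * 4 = 301051 / 312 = 964.91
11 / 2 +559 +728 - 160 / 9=22945 / 18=1274.72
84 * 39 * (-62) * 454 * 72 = -6639325056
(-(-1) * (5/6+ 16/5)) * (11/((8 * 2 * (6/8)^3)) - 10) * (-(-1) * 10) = -27346/81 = -337.60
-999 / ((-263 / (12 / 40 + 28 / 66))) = 2.75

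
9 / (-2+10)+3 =33 / 8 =4.12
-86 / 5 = -17.20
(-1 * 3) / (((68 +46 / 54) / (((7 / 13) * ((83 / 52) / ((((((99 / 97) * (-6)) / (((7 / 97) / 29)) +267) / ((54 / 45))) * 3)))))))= 109809 / 16082413490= 0.00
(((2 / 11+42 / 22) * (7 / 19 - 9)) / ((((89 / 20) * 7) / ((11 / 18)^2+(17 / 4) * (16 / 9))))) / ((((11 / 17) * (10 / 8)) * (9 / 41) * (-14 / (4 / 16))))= 482436914 / 1044129933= 0.46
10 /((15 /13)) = 26 /3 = 8.67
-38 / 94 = -19 / 47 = -0.40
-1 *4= -4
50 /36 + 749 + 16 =13795 /18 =766.39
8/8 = 1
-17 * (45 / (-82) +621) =-864909 / 82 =-10547.67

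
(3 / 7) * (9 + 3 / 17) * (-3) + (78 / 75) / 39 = -105062 / 8925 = -11.77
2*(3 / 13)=6 / 13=0.46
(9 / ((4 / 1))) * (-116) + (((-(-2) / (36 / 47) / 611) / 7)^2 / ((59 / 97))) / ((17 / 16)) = -175593826475 / 672773283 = -261.00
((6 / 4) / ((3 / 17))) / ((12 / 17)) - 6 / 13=3613 / 312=11.58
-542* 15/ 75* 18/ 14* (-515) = 502434/ 7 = 71776.29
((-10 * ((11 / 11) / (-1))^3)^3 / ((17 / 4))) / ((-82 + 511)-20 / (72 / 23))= 72000 / 129319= 0.56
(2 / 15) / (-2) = -1 / 15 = -0.07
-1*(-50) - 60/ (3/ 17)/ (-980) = 2467/ 49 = 50.35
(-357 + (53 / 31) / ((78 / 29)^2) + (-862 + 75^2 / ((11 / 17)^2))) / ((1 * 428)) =28.54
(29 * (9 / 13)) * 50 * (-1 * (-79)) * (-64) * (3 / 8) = -24742800 / 13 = -1903292.31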